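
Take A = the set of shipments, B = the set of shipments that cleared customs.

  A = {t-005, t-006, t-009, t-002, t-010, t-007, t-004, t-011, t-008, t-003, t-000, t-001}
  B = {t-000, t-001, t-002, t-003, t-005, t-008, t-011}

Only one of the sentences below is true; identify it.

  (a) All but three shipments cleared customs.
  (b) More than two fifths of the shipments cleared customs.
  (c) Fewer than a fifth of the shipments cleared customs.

|A| = 12, |A ∩ B| = 7, |A ∖ B| = 5.
(a) requires |A ∖ B| = 3: false.
(b) requires |A ∩ B| / |A| > 2/5: true.
(c) requires |A ∩ B| / |A| < 1/5: false.

(b)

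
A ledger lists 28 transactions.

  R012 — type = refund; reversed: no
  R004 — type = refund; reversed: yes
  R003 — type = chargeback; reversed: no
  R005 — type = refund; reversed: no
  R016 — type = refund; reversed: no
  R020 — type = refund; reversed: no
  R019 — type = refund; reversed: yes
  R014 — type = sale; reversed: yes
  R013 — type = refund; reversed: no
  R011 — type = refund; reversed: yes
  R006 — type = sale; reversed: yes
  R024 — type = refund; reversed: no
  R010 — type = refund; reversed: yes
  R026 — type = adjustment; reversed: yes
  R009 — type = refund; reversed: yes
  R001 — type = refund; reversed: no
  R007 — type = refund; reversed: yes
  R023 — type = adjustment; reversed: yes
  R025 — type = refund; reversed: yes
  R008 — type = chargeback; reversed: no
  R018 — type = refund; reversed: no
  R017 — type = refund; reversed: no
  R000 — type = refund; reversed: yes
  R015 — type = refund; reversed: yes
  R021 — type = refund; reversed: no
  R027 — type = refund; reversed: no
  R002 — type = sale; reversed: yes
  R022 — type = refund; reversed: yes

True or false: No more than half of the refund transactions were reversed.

'No more than half of the refund transactions were reversed' holds iff |A ∩ B| ≤ |A ∖ B|.
|A| = 21, |A ∩ B| = 10, |A ∖ B| = 11.
10 < 11, so the statement is true.

True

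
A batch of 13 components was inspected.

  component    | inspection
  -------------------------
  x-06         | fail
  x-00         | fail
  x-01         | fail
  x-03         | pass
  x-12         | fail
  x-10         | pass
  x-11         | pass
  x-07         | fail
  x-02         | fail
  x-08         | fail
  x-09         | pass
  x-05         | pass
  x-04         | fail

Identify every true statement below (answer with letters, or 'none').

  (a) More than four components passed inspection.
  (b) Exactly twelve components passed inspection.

|A| = 13, |A ∩ B| = 5, |A ∖ B| = 8.
(a) |A ∩ B| > 4: holds.
(b) |A ∩ B| = 12: fails.

(a)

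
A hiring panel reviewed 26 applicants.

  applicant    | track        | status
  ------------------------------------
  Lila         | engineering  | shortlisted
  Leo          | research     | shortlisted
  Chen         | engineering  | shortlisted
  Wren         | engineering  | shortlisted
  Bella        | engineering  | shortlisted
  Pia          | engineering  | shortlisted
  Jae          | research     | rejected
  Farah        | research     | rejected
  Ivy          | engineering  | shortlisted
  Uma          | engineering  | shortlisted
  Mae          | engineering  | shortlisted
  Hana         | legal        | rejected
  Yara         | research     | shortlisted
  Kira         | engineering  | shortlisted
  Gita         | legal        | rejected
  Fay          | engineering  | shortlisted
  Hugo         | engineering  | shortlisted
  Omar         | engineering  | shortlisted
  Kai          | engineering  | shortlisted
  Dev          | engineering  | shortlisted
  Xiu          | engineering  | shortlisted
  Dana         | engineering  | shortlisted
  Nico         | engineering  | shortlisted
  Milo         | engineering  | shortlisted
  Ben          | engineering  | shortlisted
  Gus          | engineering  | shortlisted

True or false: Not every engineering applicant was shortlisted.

'Not every engineering applicant was shortlisted' holds iff A ⊄ B (|A ∖ B| ≥ 1).
|A| = 20, |A ∩ B| = 20, |A ∖ B| = 0.
So the statement is false.

False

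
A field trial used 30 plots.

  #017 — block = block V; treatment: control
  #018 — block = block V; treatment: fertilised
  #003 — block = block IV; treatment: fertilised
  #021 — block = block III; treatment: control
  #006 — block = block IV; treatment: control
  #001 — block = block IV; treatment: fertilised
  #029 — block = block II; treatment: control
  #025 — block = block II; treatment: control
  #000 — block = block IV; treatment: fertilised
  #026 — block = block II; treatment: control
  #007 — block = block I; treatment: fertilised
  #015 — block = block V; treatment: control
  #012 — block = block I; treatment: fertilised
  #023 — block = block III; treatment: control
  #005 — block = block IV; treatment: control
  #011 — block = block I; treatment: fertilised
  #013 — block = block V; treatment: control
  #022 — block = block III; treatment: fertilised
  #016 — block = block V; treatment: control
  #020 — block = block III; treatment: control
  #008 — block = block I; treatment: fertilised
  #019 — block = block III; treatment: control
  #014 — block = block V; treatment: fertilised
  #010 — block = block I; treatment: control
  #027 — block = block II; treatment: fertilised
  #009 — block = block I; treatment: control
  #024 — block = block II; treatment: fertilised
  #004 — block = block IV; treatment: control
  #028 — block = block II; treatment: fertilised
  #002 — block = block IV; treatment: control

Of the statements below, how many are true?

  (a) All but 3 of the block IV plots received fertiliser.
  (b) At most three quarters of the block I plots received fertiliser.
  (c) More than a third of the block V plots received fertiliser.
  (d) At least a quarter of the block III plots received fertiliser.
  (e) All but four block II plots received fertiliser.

1

(a) block IV: |A| = 7, |A ∩ B| = 3; needs |A ∖ B| = 3 — false.
(b) block I: |A| = 6, |A ∩ B| = 4; needs |A ∩ B| / |A| ≤ 3/4 — true.
(c) block V: |A| = 6, |A ∩ B| = 2; needs |A ∩ B| / |A| > 1/3 — false.
(d) block III: |A| = 5, |A ∩ B| = 1; needs |A ∩ B| / |A| ≥ 1/4 — false.
(e) block II: |A| = 6, |A ∩ B| = 3; needs |A ∖ B| = 4 — false.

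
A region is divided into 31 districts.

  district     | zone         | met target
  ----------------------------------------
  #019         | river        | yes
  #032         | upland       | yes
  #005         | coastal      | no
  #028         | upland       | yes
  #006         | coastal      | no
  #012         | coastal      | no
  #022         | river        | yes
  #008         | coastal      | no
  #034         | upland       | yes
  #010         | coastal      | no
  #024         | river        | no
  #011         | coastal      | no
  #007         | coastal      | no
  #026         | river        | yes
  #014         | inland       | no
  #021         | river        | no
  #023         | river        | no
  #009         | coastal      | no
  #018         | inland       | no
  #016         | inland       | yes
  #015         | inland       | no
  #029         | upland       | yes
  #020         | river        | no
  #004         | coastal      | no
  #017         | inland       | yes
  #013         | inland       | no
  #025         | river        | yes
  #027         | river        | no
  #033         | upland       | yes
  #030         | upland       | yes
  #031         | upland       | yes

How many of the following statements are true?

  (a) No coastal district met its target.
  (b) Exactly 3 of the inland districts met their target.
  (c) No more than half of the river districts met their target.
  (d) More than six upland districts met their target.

(a) coastal: |A| = 9, |A ∩ B| = 0; needs A ∩ B = ∅ (|A ∩ B| = 0) — true.
(b) inland: |A| = 6, |A ∩ B| = 2; needs |A ∩ B| = 3 — false.
(c) river: |A| = 9, |A ∩ B| = 4; needs |A ∩ B| ≤ |A ∖ B| — true.
(d) upland: |A| = 7, |A ∩ B| = 7; needs |A ∩ B| > 6 — true.

3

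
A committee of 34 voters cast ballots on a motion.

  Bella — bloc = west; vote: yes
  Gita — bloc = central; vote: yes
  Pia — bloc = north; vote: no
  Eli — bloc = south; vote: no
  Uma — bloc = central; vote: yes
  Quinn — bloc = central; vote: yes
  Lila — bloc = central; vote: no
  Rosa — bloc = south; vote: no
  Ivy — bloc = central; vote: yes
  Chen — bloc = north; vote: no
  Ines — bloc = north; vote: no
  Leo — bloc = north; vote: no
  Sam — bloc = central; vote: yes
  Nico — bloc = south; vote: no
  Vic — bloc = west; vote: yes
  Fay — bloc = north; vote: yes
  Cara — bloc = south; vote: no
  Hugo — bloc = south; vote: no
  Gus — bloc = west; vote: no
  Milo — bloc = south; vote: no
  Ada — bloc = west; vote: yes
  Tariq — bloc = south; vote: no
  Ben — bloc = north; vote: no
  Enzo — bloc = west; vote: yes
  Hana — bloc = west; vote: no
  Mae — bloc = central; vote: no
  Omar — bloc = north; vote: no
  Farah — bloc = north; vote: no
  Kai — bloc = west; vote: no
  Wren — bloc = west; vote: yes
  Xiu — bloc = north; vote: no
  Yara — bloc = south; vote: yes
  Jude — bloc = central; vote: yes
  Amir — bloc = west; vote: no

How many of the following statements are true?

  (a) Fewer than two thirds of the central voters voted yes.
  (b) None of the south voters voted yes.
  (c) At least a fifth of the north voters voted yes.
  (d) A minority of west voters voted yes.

(a) central: |A| = 8, |A ∩ B| = 6; needs |A ∩ B| / |A| < 2/3 — false.
(b) south: |A| = 8, |A ∩ B| = 1; needs A ∩ B = ∅ (|A ∩ B| = 0) — false.
(c) north: |A| = 9, |A ∩ B| = 1; needs |A ∩ B| / |A| ≥ 1/5 — false.
(d) west: |A| = 9, |A ∩ B| = 5; needs |A ∩ B| < |A ∖ B| — false.

0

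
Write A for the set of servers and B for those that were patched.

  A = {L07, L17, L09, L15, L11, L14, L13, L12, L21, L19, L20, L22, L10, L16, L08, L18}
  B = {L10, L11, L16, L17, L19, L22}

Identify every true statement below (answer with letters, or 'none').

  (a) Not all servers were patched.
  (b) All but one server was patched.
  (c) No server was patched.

|A| = 16, |A ∩ B| = 6, |A ∖ B| = 10.
(a) A ⊄ B (|A ∖ B| ≥ 1): holds.
(b) |A ∖ B| = 1: fails.
(c) A ∩ B = ∅ (|A ∩ B| = 0): fails.

(a)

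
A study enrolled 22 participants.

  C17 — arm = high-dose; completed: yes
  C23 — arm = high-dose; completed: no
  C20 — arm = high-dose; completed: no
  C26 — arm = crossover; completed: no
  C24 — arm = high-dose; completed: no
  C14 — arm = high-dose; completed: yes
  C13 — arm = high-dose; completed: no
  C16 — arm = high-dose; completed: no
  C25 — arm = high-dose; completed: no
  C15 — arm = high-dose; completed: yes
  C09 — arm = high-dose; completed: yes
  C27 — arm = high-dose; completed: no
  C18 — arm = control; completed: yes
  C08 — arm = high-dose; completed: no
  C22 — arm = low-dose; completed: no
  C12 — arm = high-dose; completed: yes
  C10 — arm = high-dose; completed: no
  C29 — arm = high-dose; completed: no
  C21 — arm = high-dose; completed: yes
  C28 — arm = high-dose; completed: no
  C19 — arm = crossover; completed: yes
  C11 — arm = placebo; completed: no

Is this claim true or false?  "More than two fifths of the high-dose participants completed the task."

The determiner here denotes the relation: |A ∩ B| / |A| > 2/5.
|A| = 17, |A ∩ B| = 6, |A ∖ B| = 11.
|A ∩ B|/|A| = 6/17, so the statement is false.

False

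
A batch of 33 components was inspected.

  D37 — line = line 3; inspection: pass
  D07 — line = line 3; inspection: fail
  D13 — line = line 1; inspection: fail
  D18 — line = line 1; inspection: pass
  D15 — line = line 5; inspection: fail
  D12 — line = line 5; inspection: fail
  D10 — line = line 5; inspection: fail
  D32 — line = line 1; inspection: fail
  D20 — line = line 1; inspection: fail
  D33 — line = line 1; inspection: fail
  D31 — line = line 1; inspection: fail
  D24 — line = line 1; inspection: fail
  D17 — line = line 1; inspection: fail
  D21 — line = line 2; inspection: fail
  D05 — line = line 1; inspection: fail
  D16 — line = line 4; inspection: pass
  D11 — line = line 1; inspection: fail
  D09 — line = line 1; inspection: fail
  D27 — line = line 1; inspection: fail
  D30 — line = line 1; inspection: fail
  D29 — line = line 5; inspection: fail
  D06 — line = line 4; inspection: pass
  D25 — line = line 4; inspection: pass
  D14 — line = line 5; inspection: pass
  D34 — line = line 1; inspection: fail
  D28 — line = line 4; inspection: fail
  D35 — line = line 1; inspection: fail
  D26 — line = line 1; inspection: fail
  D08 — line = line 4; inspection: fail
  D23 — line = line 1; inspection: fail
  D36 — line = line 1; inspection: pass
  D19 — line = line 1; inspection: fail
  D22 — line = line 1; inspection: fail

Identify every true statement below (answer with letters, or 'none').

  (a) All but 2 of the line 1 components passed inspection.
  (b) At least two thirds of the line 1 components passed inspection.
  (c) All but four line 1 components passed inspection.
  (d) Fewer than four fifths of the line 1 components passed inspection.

|A| = 20, |A ∩ B| = 2, |A ∖ B| = 18.
(a) |A ∖ B| = 2: fails.
(b) |A ∩ B| / |A| ≥ 2/3: fails.
(c) |A ∖ B| = 4: fails.
(d) |A ∩ B| / |A| < 4/5: holds.

(d)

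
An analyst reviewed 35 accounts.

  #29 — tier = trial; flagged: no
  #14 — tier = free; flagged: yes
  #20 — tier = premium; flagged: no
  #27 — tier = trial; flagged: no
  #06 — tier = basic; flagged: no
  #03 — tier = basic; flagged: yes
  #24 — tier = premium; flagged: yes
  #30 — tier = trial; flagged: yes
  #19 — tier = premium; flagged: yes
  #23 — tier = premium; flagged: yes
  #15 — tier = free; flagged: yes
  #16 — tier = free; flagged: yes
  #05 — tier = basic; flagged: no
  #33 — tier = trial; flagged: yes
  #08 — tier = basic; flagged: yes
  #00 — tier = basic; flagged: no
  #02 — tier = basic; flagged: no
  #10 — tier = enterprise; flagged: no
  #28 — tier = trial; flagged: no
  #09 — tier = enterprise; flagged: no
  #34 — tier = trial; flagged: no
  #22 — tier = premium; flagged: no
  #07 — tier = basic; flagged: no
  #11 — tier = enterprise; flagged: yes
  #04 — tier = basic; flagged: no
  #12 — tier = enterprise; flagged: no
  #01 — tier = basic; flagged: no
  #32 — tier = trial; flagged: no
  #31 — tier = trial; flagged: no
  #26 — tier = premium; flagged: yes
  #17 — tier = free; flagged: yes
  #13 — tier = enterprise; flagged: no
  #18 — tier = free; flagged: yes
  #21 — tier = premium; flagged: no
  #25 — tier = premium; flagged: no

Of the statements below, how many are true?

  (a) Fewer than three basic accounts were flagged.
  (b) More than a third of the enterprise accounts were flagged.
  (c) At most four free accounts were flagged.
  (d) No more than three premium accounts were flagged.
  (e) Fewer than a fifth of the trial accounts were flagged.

1

(a) basic: |A| = 9, |A ∩ B| = 2; needs |A ∩ B| < 3 — true.
(b) enterprise: |A| = 5, |A ∩ B| = 1; needs |A ∩ B| / |A| > 1/3 — false.
(c) free: |A| = 5, |A ∩ B| = 5; needs |A ∩ B| ≤ 4 — false.
(d) premium: |A| = 8, |A ∩ B| = 4; needs |A ∩ B| ≤ 3 — false.
(e) trial: |A| = 8, |A ∩ B| = 2; needs |A ∩ B| / |A| < 1/5 — false.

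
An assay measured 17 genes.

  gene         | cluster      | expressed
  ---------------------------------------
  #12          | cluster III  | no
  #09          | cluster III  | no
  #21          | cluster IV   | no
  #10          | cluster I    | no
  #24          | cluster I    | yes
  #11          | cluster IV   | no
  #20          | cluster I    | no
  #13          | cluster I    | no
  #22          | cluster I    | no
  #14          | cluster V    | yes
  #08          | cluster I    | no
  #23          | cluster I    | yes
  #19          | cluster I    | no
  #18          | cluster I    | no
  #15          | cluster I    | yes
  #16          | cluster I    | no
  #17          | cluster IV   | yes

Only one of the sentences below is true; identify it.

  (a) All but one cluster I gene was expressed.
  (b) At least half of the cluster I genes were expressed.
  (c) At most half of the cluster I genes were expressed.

|A| = 11, |A ∩ B| = 3, |A ∖ B| = 8.
(a) requires |A ∖ B| = 1: false.
(b) requires |A ∩ B| ≥ |A ∖ B|: false.
(c) requires |A ∩ B| ≤ |A ∖ B|: true.

(c)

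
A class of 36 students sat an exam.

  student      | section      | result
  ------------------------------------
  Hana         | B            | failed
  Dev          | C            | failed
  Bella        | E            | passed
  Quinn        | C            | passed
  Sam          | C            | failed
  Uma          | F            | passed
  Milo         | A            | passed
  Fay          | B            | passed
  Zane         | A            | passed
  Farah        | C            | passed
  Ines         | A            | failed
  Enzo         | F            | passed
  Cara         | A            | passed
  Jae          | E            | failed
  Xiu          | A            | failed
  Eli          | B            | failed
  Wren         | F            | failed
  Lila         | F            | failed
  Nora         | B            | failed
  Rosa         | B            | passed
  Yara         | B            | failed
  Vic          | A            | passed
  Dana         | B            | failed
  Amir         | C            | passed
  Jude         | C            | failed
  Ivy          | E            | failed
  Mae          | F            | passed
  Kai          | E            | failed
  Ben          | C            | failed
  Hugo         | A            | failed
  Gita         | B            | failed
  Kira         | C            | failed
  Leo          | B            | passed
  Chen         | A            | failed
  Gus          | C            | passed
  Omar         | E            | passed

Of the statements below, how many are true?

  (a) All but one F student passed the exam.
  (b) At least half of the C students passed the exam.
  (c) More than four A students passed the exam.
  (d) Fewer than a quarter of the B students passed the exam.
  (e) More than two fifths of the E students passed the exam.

(a) F: |A| = 5, |A ∩ B| = 3; needs |A ∖ B| = 1 — false.
(b) C: |A| = 9, |A ∩ B| = 4; needs |A ∩ B| ≥ |A ∖ B| — false.
(c) A: |A| = 8, |A ∩ B| = 4; needs |A ∩ B| > 4 — false.
(d) B: |A| = 9, |A ∩ B| = 3; needs |A ∩ B| / |A| < 1/4 — false.
(e) E: |A| = 5, |A ∩ B| = 2; needs |A ∩ B| / |A| > 2/5 — false.

0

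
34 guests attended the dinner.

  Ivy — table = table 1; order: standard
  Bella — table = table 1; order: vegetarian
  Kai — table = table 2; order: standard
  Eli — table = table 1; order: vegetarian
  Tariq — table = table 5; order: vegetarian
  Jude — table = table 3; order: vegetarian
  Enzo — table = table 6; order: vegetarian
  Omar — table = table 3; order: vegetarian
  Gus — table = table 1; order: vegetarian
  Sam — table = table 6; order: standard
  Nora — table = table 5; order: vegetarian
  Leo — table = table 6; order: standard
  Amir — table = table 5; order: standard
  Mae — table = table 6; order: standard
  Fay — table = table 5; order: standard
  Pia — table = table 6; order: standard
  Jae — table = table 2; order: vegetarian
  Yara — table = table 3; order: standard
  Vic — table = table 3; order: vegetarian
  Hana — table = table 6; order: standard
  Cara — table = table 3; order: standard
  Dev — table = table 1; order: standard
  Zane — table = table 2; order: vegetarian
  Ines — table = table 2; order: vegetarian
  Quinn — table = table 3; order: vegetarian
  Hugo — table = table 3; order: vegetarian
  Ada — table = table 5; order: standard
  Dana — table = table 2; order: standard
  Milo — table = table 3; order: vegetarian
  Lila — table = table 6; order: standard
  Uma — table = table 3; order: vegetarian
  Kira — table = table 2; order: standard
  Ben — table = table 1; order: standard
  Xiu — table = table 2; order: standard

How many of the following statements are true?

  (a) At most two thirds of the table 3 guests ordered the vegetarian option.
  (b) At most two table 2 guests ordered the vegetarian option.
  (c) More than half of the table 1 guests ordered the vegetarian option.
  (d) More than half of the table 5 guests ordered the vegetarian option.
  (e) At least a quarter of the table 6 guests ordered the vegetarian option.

0

(a) table 3: |A| = 9, |A ∩ B| = 7; needs |A ∩ B| / |A| ≤ 2/3 — false.
(b) table 2: |A| = 7, |A ∩ B| = 3; needs |A ∩ B| ≤ 2 — false.
(c) table 1: |A| = 6, |A ∩ B| = 3; needs |A ∩ B| > |A ∖ B| — false.
(d) table 5: |A| = 5, |A ∩ B| = 2; needs |A ∩ B| > |A ∖ B| — false.
(e) table 6: |A| = 7, |A ∩ B| = 1; needs |A ∩ B| / |A| ≥ 1/4 — false.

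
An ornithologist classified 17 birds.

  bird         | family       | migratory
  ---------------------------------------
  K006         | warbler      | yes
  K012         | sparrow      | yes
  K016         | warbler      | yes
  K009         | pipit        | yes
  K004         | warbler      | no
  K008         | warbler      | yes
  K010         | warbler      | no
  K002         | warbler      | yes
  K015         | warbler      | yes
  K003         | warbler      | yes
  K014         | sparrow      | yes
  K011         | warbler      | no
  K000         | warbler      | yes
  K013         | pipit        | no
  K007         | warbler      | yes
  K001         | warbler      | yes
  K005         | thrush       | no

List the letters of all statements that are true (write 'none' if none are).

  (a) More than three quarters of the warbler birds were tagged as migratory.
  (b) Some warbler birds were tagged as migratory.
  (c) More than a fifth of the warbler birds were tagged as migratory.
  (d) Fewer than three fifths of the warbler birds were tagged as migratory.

|A| = 12, |A ∩ B| = 9, |A ∖ B| = 3.
(a) |A ∩ B| / |A| > 3/4: fails.
(b) A ∩ B ≠ ∅ (|A ∩ B| ≥ 1): holds.
(c) |A ∩ B| / |A| > 1/5: holds.
(d) |A ∩ B| / |A| < 3/5: fails.

(b), (c)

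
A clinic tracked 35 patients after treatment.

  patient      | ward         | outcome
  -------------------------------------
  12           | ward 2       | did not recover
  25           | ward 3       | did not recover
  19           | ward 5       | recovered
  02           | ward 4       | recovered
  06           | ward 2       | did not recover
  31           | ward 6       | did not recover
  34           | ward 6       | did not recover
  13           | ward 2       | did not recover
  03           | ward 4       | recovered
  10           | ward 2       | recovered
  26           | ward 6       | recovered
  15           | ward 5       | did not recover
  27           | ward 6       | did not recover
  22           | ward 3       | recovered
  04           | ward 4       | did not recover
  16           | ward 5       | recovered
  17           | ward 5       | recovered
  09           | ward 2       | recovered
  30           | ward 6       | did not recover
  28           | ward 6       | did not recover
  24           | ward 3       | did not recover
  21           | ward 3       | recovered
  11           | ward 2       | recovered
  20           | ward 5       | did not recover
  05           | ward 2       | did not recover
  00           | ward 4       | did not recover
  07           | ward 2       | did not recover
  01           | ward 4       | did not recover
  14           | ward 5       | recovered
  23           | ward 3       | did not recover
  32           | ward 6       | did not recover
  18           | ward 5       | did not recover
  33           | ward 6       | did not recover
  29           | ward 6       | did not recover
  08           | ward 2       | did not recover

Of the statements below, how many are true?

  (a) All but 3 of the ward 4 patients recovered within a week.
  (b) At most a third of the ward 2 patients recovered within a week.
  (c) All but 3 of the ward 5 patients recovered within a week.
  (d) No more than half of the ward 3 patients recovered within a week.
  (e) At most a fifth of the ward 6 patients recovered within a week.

5

(a) ward 4: |A| = 5, |A ∩ B| = 2; needs |A ∖ B| = 3 — true.
(b) ward 2: |A| = 9, |A ∩ B| = 3; needs |A ∩ B| / |A| ≤ 1/3 — true.
(c) ward 5: |A| = 7, |A ∩ B| = 4; needs |A ∖ B| = 3 — true.
(d) ward 3: |A| = 5, |A ∩ B| = 2; needs |A ∩ B| ≤ |A ∖ B| — true.
(e) ward 6: |A| = 9, |A ∩ B| = 1; needs |A ∩ B| / |A| ≤ 1/5 — true.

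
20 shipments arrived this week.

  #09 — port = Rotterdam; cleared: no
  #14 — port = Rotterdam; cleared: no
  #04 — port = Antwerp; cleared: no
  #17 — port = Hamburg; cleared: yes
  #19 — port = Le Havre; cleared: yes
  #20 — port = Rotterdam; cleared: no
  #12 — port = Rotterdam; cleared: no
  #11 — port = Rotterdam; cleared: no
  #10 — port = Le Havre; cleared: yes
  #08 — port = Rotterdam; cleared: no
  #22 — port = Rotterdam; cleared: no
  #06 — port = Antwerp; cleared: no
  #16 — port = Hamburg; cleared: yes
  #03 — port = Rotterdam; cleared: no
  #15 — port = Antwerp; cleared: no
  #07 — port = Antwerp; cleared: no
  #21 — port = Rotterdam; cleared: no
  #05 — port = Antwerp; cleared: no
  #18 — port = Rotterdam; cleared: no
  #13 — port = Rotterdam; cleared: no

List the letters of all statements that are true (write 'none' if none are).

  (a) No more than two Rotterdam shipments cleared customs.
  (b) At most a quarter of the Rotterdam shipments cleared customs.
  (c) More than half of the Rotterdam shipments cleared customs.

|A| = 11, |A ∩ B| = 0, |A ∖ B| = 11.
(a) |A ∩ B| ≤ 2: holds.
(b) |A ∩ B| / |A| ≤ 1/4: holds.
(c) |A ∩ B| > |A ∖ B|: fails.

(a), (b)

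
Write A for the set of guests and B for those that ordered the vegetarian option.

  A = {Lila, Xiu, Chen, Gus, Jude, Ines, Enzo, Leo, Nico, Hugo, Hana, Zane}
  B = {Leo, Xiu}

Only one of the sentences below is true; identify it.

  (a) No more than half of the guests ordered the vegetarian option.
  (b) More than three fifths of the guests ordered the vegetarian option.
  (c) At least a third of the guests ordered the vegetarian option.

(a)

|A| = 12, |A ∩ B| = 2, |A ∖ B| = 10.
(a) requires |A ∩ B| ≤ |A ∖ B|: true.
(b) requires |A ∩ B| / |A| > 3/5: false.
(c) requires |A ∩ B| / |A| ≥ 1/3: false.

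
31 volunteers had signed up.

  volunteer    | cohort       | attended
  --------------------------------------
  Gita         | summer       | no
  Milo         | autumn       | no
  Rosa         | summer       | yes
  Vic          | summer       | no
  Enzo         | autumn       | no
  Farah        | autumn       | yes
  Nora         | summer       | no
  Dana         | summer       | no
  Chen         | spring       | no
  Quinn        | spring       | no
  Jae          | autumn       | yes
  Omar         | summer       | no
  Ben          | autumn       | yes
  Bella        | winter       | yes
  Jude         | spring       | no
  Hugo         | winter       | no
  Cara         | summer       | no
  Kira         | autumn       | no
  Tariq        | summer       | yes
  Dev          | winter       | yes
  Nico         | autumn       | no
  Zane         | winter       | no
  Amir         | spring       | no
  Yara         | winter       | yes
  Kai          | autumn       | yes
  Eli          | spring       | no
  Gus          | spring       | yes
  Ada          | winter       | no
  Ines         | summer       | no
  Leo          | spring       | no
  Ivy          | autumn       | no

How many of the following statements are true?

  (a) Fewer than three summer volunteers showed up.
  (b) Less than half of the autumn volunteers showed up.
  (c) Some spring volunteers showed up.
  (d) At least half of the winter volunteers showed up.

4

(a) summer: |A| = 9, |A ∩ B| = 2; needs |A ∩ B| < 3 — true.
(b) autumn: |A| = 9, |A ∩ B| = 4; needs |A ∩ B| < |A ∖ B| — true.
(c) spring: |A| = 7, |A ∩ B| = 1; needs A ∩ B ≠ ∅ (|A ∩ B| ≥ 1) — true.
(d) winter: |A| = 6, |A ∩ B| = 3; needs |A ∩ B| ≥ |A ∖ B| — true.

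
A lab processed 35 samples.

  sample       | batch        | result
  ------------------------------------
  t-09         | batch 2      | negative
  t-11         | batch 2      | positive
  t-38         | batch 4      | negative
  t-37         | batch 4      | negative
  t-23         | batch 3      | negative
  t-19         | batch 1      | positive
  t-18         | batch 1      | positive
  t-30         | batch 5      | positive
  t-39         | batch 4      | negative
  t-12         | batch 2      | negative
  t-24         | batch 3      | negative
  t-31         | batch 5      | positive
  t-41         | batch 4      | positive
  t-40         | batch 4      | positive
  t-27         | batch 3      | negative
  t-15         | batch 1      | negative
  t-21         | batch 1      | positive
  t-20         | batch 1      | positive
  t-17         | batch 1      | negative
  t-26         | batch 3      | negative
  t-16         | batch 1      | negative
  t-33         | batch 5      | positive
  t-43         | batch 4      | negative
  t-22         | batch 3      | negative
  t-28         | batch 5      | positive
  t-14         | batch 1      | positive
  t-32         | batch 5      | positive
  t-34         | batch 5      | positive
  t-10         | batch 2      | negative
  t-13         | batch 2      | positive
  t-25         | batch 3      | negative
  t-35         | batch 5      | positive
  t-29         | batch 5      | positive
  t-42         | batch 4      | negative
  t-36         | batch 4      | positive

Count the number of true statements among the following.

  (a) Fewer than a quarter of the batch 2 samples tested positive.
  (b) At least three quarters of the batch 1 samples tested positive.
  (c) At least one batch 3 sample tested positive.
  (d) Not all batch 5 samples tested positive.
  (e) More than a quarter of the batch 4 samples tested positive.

1

(a) batch 2: |A| = 5, |A ∩ B| = 2; needs |A ∩ B| / |A| < 1/4 — false.
(b) batch 1: |A| = 8, |A ∩ B| = 5; needs |A ∩ B| / |A| ≥ 3/4 — false.
(c) batch 3: |A| = 6, |A ∩ B| = 0; needs A ∩ B ≠ ∅ (|A ∩ B| ≥ 1) — false.
(d) batch 5: |A| = 8, |A ∩ B| = 8; needs A ⊄ B (|A ∖ B| ≥ 1) — false.
(e) batch 4: |A| = 8, |A ∩ B| = 3; needs |A ∩ B| / |A| > 1/4 — true.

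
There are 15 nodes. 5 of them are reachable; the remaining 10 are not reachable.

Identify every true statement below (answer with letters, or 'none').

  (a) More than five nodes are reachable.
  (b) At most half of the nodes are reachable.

|A| = 15, |A ∩ B| = 5, |A ∖ B| = 10.
(a) |A ∩ B| > 5: fails.
(b) |A ∩ B| ≤ |A ∖ B|: holds.

(b)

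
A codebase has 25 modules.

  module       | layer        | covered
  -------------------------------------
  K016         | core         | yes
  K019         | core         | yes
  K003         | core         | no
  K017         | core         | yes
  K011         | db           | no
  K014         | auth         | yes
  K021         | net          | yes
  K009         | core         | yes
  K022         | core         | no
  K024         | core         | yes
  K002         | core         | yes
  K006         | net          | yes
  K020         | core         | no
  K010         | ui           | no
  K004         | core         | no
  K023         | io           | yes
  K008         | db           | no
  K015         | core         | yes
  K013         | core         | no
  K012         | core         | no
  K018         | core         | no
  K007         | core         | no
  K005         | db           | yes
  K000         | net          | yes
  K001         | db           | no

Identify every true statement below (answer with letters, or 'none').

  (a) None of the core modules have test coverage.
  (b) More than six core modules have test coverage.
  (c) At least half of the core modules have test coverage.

|A| = 15, |A ∩ B| = 7, |A ∖ B| = 8.
(a) A ∩ B = ∅ (|A ∩ B| = 0): fails.
(b) |A ∩ B| > 6: holds.
(c) |A ∩ B| ≥ |A ∖ B|: fails.

(b)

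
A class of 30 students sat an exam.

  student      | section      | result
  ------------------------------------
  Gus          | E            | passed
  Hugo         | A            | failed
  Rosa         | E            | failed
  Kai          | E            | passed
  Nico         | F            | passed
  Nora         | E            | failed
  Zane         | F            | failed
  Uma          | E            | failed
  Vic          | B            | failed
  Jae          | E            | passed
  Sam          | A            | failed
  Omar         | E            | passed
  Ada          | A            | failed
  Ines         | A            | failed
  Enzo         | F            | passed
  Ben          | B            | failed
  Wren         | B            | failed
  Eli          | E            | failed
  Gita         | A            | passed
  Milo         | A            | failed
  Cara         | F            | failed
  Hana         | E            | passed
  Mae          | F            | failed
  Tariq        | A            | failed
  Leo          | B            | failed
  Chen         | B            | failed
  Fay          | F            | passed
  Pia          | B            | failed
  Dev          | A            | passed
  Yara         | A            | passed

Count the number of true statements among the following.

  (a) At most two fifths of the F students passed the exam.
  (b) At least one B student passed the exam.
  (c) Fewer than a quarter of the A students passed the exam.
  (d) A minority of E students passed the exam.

0

(a) F: |A| = 6, |A ∩ B| = 3; needs |A ∩ B| / |A| ≤ 2/5 — false.
(b) B: |A| = 6, |A ∩ B| = 0; needs A ∩ B ≠ ∅ (|A ∩ B| ≥ 1) — false.
(c) A: |A| = 9, |A ∩ B| = 3; needs |A ∩ B| / |A| < 1/4 — false.
(d) E: |A| = 9, |A ∩ B| = 5; needs |A ∩ B| < |A ∖ B| — false.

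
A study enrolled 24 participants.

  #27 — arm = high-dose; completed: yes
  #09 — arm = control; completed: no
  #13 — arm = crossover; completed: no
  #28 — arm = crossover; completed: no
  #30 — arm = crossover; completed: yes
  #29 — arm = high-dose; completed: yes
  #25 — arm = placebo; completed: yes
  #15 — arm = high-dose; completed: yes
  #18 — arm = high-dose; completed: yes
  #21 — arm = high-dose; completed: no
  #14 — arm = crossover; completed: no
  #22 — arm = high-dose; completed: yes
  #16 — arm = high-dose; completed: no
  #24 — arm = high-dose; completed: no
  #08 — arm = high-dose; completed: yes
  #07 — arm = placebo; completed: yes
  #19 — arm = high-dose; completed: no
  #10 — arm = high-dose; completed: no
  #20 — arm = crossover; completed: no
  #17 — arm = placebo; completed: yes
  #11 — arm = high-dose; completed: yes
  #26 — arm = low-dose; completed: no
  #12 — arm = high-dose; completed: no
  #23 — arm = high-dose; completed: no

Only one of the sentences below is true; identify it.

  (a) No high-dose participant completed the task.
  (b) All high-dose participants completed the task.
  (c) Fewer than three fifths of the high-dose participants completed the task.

|A| = 14, |A ∩ B| = 7, |A ∖ B| = 7.
(a) requires A ∩ B = ∅ (|A ∩ B| = 0): false.
(b) requires A ⊆ B, i.e. every element of A is in B (|A ∖ B| = 0): false.
(c) requires |A ∩ B| / |A| < 3/5: true.

(c)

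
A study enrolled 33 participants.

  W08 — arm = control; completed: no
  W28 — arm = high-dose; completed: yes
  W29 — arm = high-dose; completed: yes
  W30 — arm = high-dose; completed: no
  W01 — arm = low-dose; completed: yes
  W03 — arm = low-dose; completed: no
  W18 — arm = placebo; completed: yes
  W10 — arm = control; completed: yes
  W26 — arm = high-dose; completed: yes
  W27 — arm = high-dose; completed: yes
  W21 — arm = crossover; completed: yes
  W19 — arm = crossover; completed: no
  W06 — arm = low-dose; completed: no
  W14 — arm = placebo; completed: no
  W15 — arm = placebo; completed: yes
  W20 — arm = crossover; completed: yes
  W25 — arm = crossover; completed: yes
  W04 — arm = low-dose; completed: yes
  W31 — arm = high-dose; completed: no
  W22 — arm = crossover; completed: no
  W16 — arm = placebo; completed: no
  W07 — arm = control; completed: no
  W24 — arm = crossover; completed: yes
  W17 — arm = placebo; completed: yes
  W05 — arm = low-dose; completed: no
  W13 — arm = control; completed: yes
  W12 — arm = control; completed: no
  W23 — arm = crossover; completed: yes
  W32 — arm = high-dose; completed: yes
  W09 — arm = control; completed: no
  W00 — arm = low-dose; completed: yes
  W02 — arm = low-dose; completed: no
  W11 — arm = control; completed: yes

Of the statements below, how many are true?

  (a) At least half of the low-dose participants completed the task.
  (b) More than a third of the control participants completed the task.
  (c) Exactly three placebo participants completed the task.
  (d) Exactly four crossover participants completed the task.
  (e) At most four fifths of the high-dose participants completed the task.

(a) low-dose: |A| = 7, |A ∩ B| = 3; needs |A ∩ B| ≥ |A ∖ B| — false.
(b) control: |A| = 7, |A ∩ B| = 3; needs |A ∩ B| / |A| > 1/3 — true.
(c) placebo: |A| = 5, |A ∩ B| = 3; needs |A ∩ B| = 3 — true.
(d) crossover: |A| = 7, |A ∩ B| = 5; needs |A ∩ B| = 4 — false.
(e) high-dose: |A| = 7, |A ∩ B| = 5; needs |A ∩ B| / |A| ≤ 4/5 — true.

3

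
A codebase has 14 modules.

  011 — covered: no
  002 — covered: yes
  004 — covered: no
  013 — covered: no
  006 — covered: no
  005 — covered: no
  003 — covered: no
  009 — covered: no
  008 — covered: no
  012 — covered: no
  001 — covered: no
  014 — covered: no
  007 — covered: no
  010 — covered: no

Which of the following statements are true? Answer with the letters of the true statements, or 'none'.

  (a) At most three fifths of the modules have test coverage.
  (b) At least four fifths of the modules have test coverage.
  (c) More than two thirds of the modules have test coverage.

|A| = 14, |A ∩ B| = 1, |A ∖ B| = 13.
(a) |A ∩ B| / |A| ≤ 3/5: holds.
(b) |A ∩ B| / |A| ≥ 4/5: fails.
(c) |A ∩ B| / |A| > 2/3: fails.

(a)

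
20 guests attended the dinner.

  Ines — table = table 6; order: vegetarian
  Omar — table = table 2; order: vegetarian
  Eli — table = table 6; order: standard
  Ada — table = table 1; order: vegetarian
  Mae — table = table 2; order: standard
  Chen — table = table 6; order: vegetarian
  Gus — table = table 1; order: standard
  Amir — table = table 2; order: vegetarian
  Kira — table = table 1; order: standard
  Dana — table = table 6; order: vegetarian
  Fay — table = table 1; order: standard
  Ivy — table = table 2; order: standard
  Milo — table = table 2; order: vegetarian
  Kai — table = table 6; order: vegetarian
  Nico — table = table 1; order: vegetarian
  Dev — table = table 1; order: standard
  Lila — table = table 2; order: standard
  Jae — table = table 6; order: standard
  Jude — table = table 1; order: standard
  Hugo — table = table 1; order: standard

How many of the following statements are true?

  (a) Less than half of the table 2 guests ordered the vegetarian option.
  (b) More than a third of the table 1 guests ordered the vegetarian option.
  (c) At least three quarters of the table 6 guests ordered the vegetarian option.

0

(a) table 2: |A| = 6, |A ∩ B| = 3; needs |A ∩ B| < |A ∖ B| — false.
(b) table 1: |A| = 8, |A ∩ B| = 2; needs |A ∩ B| / |A| > 1/3 — false.
(c) table 6: |A| = 6, |A ∩ B| = 4; needs |A ∩ B| / |A| ≥ 3/4 — false.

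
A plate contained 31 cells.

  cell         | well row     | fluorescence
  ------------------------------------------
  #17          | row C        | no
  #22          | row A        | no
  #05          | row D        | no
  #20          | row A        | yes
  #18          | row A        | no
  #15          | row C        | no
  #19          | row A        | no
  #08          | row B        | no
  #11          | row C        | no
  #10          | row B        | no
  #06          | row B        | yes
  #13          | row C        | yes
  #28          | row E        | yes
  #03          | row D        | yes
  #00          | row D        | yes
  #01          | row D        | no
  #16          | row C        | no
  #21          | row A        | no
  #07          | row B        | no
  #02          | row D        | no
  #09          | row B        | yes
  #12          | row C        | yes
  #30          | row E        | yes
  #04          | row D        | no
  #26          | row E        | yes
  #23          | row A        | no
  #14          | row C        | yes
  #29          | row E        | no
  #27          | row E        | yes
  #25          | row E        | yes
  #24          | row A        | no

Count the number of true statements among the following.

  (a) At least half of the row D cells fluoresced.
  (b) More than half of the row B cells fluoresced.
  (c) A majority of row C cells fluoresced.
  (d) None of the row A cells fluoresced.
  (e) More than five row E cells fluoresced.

(a) row D: |A| = 6, |A ∩ B| = 2; needs |A ∩ B| ≥ |A ∖ B| — false.
(b) row B: |A| = 5, |A ∩ B| = 2; needs |A ∩ B| > |A ∖ B| — false.
(c) row C: |A| = 7, |A ∩ B| = 3; needs |A ∩ B| > |A ∖ B| — false.
(d) row A: |A| = 7, |A ∩ B| = 1; needs A ∩ B = ∅ (|A ∩ B| = 0) — false.
(e) row E: |A| = 6, |A ∩ B| = 5; needs |A ∩ B| > 5 — false.

0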